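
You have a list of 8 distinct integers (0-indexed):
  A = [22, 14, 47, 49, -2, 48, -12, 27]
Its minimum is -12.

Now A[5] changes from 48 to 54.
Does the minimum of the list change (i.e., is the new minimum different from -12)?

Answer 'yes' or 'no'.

Answer: no

Derivation:
Old min = -12
Change: A[5] 48 -> 54
Changed element was NOT the min; min changes only if 54 < -12.
New min = -12; changed? no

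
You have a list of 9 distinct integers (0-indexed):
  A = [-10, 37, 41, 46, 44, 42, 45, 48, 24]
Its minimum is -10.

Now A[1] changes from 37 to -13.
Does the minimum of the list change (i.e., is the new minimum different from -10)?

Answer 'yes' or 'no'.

Old min = -10
Change: A[1] 37 -> -13
Changed element was NOT the min; min changes only if -13 < -10.
New min = -13; changed? yes

Answer: yes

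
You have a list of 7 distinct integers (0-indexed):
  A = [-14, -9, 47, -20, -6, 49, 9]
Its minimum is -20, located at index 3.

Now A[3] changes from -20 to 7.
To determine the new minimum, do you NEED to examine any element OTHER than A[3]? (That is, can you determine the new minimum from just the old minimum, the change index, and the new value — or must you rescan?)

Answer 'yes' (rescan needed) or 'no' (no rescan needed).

Answer: yes

Derivation:
Old min = -20 at index 3
Change at index 3: -20 -> 7
Index 3 WAS the min and new value 7 > old min -20. Must rescan other elements to find the new min.
Needs rescan: yes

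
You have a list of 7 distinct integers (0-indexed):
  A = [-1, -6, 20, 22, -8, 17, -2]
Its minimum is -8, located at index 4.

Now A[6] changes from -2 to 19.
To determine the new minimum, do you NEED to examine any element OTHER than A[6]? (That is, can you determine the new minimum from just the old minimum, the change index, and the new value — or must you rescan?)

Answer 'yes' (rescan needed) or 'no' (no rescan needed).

Old min = -8 at index 4
Change at index 6: -2 -> 19
Index 6 was NOT the min. New min = min(-8, 19). No rescan of other elements needed.
Needs rescan: no

Answer: no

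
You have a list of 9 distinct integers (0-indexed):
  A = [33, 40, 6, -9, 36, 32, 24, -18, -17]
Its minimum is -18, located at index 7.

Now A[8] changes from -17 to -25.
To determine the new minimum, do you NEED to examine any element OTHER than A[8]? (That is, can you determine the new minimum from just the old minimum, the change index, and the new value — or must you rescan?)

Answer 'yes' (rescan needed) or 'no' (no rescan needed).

Old min = -18 at index 7
Change at index 8: -17 -> -25
Index 8 was NOT the min. New min = min(-18, -25). No rescan of other elements needed.
Needs rescan: no

Answer: no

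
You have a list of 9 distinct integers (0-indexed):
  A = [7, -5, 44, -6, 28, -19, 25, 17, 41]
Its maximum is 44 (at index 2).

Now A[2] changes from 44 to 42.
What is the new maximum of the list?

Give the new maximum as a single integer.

Old max = 44 (at index 2)
Change: A[2] 44 -> 42
Changed element WAS the max -> may need rescan.
  Max of remaining elements: 41
  New max = max(42, 41) = 42

Answer: 42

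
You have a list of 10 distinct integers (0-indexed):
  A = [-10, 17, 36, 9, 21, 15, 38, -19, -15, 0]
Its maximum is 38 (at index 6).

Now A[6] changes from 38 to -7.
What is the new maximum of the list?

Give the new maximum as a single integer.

Old max = 38 (at index 6)
Change: A[6] 38 -> -7
Changed element WAS the max -> may need rescan.
  Max of remaining elements: 36
  New max = max(-7, 36) = 36

Answer: 36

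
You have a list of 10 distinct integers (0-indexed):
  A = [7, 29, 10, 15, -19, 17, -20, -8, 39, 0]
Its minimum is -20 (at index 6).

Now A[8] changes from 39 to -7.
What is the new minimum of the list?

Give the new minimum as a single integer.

Answer: -20

Derivation:
Old min = -20 (at index 6)
Change: A[8] 39 -> -7
Changed element was NOT the old min.
  New min = min(old_min, new_val) = min(-20, -7) = -20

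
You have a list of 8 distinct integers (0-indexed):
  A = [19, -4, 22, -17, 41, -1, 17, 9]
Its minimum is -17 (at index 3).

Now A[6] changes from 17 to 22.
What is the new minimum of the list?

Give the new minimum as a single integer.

Answer: -17

Derivation:
Old min = -17 (at index 3)
Change: A[6] 17 -> 22
Changed element was NOT the old min.
  New min = min(old_min, new_val) = min(-17, 22) = -17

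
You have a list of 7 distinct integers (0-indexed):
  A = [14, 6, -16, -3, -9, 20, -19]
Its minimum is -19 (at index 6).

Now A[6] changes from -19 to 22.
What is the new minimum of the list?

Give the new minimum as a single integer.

Old min = -19 (at index 6)
Change: A[6] -19 -> 22
Changed element WAS the min. Need to check: is 22 still <= all others?
  Min of remaining elements: -16
  New min = min(22, -16) = -16

Answer: -16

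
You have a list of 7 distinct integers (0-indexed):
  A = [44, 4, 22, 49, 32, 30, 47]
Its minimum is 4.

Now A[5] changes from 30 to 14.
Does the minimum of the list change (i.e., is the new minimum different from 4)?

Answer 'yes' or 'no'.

Answer: no

Derivation:
Old min = 4
Change: A[5] 30 -> 14
Changed element was NOT the min; min changes only if 14 < 4.
New min = 4; changed? no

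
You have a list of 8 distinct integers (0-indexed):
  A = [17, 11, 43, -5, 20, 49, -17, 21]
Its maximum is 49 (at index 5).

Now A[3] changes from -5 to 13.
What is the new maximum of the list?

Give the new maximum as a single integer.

Old max = 49 (at index 5)
Change: A[3] -5 -> 13
Changed element was NOT the old max.
  New max = max(old_max, new_val) = max(49, 13) = 49

Answer: 49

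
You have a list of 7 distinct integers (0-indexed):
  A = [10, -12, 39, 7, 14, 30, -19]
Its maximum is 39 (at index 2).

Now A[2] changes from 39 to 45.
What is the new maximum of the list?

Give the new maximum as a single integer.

Old max = 39 (at index 2)
Change: A[2] 39 -> 45
Changed element WAS the max -> may need rescan.
  Max of remaining elements: 30
  New max = max(45, 30) = 45

Answer: 45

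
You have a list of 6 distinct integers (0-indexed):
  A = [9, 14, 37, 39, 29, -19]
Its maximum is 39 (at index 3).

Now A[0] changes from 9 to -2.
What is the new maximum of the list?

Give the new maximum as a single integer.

Old max = 39 (at index 3)
Change: A[0] 9 -> -2
Changed element was NOT the old max.
  New max = max(old_max, new_val) = max(39, -2) = 39

Answer: 39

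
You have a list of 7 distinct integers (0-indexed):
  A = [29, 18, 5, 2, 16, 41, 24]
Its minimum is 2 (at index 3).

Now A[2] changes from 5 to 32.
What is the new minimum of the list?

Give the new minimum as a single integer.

Old min = 2 (at index 3)
Change: A[2] 5 -> 32
Changed element was NOT the old min.
  New min = min(old_min, new_val) = min(2, 32) = 2

Answer: 2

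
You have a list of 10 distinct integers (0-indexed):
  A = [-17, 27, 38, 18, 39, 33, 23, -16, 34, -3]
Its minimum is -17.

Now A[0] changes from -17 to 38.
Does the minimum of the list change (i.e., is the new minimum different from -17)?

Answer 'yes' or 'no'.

Answer: yes

Derivation:
Old min = -17
Change: A[0] -17 -> 38
Changed element was the min; new min must be rechecked.
New min = -16; changed? yes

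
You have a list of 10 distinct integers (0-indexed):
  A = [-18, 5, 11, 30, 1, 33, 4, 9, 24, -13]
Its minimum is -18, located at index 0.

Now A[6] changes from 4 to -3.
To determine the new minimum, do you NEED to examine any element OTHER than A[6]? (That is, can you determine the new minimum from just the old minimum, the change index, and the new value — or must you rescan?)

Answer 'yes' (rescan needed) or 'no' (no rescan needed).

Answer: no

Derivation:
Old min = -18 at index 0
Change at index 6: 4 -> -3
Index 6 was NOT the min. New min = min(-18, -3). No rescan of other elements needed.
Needs rescan: no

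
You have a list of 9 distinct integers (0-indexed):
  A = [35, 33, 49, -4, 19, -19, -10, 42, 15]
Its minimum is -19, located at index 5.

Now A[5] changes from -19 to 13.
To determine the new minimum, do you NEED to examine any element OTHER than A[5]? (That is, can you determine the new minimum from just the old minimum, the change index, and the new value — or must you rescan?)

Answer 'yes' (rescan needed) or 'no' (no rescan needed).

Answer: yes

Derivation:
Old min = -19 at index 5
Change at index 5: -19 -> 13
Index 5 WAS the min and new value 13 > old min -19. Must rescan other elements to find the new min.
Needs rescan: yes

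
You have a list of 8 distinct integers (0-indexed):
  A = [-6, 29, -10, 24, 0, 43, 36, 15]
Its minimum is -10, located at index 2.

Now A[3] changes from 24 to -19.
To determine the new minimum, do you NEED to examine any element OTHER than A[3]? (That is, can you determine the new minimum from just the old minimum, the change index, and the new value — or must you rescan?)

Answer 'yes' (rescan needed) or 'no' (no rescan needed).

Old min = -10 at index 2
Change at index 3: 24 -> -19
Index 3 was NOT the min. New min = min(-10, -19). No rescan of other elements needed.
Needs rescan: no

Answer: no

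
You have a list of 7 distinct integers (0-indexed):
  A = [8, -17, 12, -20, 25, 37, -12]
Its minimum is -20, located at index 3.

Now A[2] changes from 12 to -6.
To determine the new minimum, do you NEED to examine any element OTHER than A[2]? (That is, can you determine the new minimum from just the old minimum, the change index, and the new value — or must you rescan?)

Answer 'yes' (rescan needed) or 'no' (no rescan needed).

Answer: no

Derivation:
Old min = -20 at index 3
Change at index 2: 12 -> -6
Index 2 was NOT the min. New min = min(-20, -6). No rescan of other elements needed.
Needs rescan: no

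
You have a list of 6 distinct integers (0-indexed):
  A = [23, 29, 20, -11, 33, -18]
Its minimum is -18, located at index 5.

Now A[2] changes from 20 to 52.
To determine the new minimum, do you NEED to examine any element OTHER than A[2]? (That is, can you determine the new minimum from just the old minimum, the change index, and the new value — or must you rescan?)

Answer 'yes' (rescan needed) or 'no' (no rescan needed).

Answer: no

Derivation:
Old min = -18 at index 5
Change at index 2: 20 -> 52
Index 2 was NOT the min. New min = min(-18, 52). No rescan of other elements needed.
Needs rescan: no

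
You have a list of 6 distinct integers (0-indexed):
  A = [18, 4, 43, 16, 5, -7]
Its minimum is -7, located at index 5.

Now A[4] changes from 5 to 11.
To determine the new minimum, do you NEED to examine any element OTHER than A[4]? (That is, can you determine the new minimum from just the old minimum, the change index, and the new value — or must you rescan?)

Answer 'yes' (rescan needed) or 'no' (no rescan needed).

Old min = -7 at index 5
Change at index 4: 5 -> 11
Index 4 was NOT the min. New min = min(-7, 11). No rescan of other elements needed.
Needs rescan: no

Answer: no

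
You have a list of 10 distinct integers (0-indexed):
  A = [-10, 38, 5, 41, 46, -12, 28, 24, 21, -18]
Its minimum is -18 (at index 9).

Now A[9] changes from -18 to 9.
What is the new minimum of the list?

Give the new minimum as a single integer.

Answer: -12

Derivation:
Old min = -18 (at index 9)
Change: A[9] -18 -> 9
Changed element WAS the min. Need to check: is 9 still <= all others?
  Min of remaining elements: -12
  New min = min(9, -12) = -12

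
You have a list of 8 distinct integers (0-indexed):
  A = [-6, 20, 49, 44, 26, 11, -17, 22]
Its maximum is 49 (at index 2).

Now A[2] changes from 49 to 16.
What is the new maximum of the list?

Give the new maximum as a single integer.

Old max = 49 (at index 2)
Change: A[2] 49 -> 16
Changed element WAS the max -> may need rescan.
  Max of remaining elements: 44
  New max = max(16, 44) = 44

Answer: 44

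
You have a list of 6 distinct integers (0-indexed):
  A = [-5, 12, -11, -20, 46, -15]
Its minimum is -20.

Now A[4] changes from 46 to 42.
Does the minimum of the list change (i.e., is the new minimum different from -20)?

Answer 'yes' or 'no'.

Old min = -20
Change: A[4] 46 -> 42
Changed element was NOT the min; min changes only if 42 < -20.
New min = -20; changed? no

Answer: no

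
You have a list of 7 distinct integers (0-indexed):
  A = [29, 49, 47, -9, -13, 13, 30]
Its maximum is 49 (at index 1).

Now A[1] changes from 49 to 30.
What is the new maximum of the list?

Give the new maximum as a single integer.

Old max = 49 (at index 1)
Change: A[1] 49 -> 30
Changed element WAS the max -> may need rescan.
  Max of remaining elements: 47
  New max = max(30, 47) = 47

Answer: 47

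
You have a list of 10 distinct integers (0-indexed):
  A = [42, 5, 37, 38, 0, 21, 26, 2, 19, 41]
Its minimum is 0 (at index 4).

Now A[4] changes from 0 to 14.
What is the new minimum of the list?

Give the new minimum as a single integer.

Answer: 2

Derivation:
Old min = 0 (at index 4)
Change: A[4] 0 -> 14
Changed element WAS the min. Need to check: is 14 still <= all others?
  Min of remaining elements: 2
  New min = min(14, 2) = 2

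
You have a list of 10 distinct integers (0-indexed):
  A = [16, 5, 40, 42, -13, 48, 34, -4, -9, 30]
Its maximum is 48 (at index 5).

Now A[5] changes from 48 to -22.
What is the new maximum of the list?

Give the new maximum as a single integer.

Old max = 48 (at index 5)
Change: A[5] 48 -> -22
Changed element WAS the max -> may need rescan.
  Max of remaining elements: 42
  New max = max(-22, 42) = 42

Answer: 42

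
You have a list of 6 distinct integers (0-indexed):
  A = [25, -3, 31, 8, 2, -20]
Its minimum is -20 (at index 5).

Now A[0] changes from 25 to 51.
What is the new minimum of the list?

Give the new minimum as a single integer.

Old min = -20 (at index 5)
Change: A[0] 25 -> 51
Changed element was NOT the old min.
  New min = min(old_min, new_val) = min(-20, 51) = -20

Answer: -20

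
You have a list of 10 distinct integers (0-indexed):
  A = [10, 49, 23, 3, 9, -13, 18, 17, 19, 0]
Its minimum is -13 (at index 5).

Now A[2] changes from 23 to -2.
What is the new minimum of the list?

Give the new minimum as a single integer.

Old min = -13 (at index 5)
Change: A[2] 23 -> -2
Changed element was NOT the old min.
  New min = min(old_min, new_val) = min(-13, -2) = -13

Answer: -13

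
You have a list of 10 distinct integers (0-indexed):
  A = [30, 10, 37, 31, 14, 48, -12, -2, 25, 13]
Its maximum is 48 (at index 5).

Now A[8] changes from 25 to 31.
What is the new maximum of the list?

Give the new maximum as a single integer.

Old max = 48 (at index 5)
Change: A[8] 25 -> 31
Changed element was NOT the old max.
  New max = max(old_max, new_val) = max(48, 31) = 48

Answer: 48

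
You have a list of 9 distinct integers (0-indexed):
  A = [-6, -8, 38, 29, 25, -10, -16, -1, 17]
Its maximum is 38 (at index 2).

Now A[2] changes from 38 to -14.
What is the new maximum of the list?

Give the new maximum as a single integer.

Answer: 29

Derivation:
Old max = 38 (at index 2)
Change: A[2] 38 -> -14
Changed element WAS the max -> may need rescan.
  Max of remaining elements: 29
  New max = max(-14, 29) = 29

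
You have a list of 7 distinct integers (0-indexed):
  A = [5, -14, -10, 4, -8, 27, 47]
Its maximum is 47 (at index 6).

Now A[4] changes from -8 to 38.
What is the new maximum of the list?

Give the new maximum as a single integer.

Old max = 47 (at index 6)
Change: A[4] -8 -> 38
Changed element was NOT the old max.
  New max = max(old_max, new_val) = max(47, 38) = 47

Answer: 47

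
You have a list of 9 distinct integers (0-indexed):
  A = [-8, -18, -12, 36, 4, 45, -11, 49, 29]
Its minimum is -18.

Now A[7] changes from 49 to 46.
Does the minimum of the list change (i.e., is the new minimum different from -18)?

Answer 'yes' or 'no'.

Answer: no

Derivation:
Old min = -18
Change: A[7] 49 -> 46
Changed element was NOT the min; min changes only if 46 < -18.
New min = -18; changed? no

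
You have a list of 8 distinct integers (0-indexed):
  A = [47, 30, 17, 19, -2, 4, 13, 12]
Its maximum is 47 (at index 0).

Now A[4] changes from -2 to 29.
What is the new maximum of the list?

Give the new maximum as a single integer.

Answer: 47

Derivation:
Old max = 47 (at index 0)
Change: A[4] -2 -> 29
Changed element was NOT the old max.
  New max = max(old_max, new_val) = max(47, 29) = 47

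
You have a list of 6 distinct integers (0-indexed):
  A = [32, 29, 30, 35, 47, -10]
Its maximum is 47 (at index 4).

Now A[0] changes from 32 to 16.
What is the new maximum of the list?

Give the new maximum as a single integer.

Old max = 47 (at index 4)
Change: A[0] 32 -> 16
Changed element was NOT the old max.
  New max = max(old_max, new_val) = max(47, 16) = 47

Answer: 47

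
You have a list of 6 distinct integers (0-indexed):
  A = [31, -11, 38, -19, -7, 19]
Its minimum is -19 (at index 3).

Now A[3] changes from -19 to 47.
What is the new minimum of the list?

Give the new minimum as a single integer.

Answer: -11

Derivation:
Old min = -19 (at index 3)
Change: A[3] -19 -> 47
Changed element WAS the min. Need to check: is 47 still <= all others?
  Min of remaining elements: -11
  New min = min(47, -11) = -11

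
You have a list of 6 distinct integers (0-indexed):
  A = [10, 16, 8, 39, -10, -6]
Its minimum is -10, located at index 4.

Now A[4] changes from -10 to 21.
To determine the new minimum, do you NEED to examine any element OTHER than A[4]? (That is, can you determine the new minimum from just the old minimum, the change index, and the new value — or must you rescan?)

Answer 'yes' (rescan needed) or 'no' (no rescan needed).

Old min = -10 at index 4
Change at index 4: -10 -> 21
Index 4 WAS the min and new value 21 > old min -10. Must rescan other elements to find the new min.
Needs rescan: yes

Answer: yes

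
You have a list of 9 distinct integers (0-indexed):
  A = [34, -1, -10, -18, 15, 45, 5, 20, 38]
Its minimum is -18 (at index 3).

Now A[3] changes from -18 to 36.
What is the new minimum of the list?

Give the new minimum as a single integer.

Old min = -18 (at index 3)
Change: A[3] -18 -> 36
Changed element WAS the min. Need to check: is 36 still <= all others?
  Min of remaining elements: -10
  New min = min(36, -10) = -10

Answer: -10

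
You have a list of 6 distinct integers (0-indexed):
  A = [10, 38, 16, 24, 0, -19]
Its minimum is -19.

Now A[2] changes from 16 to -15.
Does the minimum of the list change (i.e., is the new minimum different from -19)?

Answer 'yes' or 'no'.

Old min = -19
Change: A[2] 16 -> -15
Changed element was NOT the min; min changes only if -15 < -19.
New min = -19; changed? no

Answer: no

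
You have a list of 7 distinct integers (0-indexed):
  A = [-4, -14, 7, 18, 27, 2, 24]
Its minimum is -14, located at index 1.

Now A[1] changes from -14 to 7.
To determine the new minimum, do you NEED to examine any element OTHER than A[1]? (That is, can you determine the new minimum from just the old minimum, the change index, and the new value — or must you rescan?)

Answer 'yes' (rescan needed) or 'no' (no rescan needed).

Answer: yes

Derivation:
Old min = -14 at index 1
Change at index 1: -14 -> 7
Index 1 WAS the min and new value 7 > old min -14. Must rescan other elements to find the new min.
Needs rescan: yes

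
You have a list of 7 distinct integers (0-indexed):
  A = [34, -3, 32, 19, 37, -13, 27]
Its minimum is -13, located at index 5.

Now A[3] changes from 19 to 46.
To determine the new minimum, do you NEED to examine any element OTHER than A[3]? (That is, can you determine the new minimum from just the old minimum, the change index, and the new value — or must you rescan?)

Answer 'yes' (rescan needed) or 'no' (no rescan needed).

Old min = -13 at index 5
Change at index 3: 19 -> 46
Index 3 was NOT the min. New min = min(-13, 46). No rescan of other elements needed.
Needs rescan: no

Answer: no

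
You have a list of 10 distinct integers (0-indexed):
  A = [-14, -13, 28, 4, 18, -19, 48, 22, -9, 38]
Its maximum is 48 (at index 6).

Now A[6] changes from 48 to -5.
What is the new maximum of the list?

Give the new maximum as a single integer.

Old max = 48 (at index 6)
Change: A[6] 48 -> -5
Changed element WAS the max -> may need rescan.
  Max of remaining elements: 38
  New max = max(-5, 38) = 38

Answer: 38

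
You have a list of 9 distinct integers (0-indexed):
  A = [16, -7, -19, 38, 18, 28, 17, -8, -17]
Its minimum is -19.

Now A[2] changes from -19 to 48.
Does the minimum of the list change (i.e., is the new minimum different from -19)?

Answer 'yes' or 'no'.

Old min = -19
Change: A[2] -19 -> 48
Changed element was the min; new min must be rechecked.
New min = -17; changed? yes

Answer: yes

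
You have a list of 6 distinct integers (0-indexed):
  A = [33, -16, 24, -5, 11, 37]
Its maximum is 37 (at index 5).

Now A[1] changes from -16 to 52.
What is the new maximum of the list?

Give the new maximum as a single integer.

Answer: 52

Derivation:
Old max = 37 (at index 5)
Change: A[1] -16 -> 52
Changed element was NOT the old max.
  New max = max(old_max, new_val) = max(37, 52) = 52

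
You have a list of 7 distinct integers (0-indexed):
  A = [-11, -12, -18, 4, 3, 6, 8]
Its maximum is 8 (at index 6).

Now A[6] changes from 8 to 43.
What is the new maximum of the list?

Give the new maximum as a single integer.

Old max = 8 (at index 6)
Change: A[6] 8 -> 43
Changed element WAS the max -> may need rescan.
  Max of remaining elements: 6
  New max = max(43, 6) = 43

Answer: 43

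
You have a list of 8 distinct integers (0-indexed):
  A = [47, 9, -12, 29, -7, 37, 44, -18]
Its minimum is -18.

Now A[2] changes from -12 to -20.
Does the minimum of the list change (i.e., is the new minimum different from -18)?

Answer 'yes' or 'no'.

Old min = -18
Change: A[2] -12 -> -20
Changed element was NOT the min; min changes only if -20 < -18.
New min = -20; changed? yes

Answer: yes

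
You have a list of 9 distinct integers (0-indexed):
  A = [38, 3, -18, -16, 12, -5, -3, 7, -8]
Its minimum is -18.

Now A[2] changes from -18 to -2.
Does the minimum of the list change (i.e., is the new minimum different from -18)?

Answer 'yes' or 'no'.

Old min = -18
Change: A[2] -18 -> -2
Changed element was the min; new min must be rechecked.
New min = -16; changed? yes

Answer: yes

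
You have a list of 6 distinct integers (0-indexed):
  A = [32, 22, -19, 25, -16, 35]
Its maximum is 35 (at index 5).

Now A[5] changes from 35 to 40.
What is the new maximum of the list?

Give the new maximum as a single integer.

Old max = 35 (at index 5)
Change: A[5] 35 -> 40
Changed element WAS the max -> may need rescan.
  Max of remaining elements: 32
  New max = max(40, 32) = 40

Answer: 40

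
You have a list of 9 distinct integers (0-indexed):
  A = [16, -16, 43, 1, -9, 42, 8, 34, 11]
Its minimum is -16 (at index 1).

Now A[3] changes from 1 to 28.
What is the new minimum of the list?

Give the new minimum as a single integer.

Old min = -16 (at index 1)
Change: A[3] 1 -> 28
Changed element was NOT the old min.
  New min = min(old_min, new_val) = min(-16, 28) = -16

Answer: -16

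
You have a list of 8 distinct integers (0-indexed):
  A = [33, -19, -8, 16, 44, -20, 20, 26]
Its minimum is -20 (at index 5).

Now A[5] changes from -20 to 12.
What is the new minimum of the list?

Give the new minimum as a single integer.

Answer: -19

Derivation:
Old min = -20 (at index 5)
Change: A[5] -20 -> 12
Changed element WAS the min. Need to check: is 12 still <= all others?
  Min of remaining elements: -19
  New min = min(12, -19) = -19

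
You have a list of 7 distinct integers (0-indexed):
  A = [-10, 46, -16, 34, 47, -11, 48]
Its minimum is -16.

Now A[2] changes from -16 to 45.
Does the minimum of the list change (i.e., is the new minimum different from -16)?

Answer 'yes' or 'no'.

Answer: yes

Derivation:
Old min = -16
Change: A[2] -16 -> 45
Changed element was the min; new min must be rechecked.
New min = -11; changed? yes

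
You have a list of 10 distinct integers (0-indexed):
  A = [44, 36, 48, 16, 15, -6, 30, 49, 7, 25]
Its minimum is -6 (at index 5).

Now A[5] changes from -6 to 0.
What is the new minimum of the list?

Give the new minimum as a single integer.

Old min = -6 (at index 5)
Change: A[5] -6 -> 0
Changed element WAS the min. Need to check: is 0 still <= all others?
  Min of remaining elements: 7
  New min = min(0, 7) = 0

Answer: 0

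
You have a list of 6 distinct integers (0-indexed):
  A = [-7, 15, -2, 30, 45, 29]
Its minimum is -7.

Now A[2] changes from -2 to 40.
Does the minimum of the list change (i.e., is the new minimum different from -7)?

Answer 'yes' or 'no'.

Old min = -7
Change: A[2] -2 -> 40
Changed element was NOT the min; min changes only if 40 < -7.
New min = -7; changed? no

Answer: no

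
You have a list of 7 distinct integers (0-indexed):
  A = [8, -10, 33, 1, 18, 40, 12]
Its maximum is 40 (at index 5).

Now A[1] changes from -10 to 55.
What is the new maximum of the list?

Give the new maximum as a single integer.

Answer: 55

Derivation:
Old max = 40 (at index 5)
Change: A[1] -10 -> 55
Changed element was NOT the old max.
  New max = max(old_max, new_val) = max(40, 55) = 55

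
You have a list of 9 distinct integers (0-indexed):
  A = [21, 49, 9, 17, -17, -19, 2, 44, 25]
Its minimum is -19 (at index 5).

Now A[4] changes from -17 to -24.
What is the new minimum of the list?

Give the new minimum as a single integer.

Old min = -19 (at index 5)
Change: A[4] -17 -> -24
Changed element was NOT the old min.
  New min = min(old_min, new_val) = min(-19, -24) = -24

Answer: -24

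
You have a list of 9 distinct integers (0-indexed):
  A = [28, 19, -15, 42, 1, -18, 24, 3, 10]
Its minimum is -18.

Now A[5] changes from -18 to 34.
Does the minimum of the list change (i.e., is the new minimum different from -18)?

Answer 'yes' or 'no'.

Answer: yes

Derivation:
Old min = -18
Change: A[5] -18 -> 34
Changed element was the min; new min must be rechecked.
New min = -15; changed? yes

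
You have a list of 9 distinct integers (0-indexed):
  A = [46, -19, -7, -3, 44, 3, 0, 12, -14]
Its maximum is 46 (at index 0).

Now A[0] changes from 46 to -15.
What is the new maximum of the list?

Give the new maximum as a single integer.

Old max = 46 (at index 0)
Change: A[0] 46 -> -15
Changed element WAS the max -> may need rescan.
  Max of remaining elements: 44
  New max = max(-15, 44) = 44

Answer: 44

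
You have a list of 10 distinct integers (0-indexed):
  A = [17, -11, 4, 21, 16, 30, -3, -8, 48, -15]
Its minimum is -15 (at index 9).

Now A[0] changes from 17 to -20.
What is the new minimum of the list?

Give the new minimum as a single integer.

Answer: -20

Derivation:
Old min = -15 (at index 9)
Change: A[0] 17 -> -20
Changed element was NOT the old min.
  New min = min(old_min, new_val) = min(-15, -20) = -20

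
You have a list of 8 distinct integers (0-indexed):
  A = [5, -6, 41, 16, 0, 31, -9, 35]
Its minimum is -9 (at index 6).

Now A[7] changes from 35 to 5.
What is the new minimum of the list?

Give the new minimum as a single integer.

Old min = -9 (at index 6)
Change: A[7] 35 -> 5
Changed element was NOT the old min.
  New min = min(old_min, new_val) = min(-9, 5) = -9

Answer: -9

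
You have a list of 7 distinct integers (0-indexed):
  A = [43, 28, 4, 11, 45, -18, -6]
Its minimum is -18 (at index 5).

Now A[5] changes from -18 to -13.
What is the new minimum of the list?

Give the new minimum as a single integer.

Old min = -18 (at index 5)
Change: A[5] -18 -> -13
Changed element WAS the min. Need to check: is -13 still <= all others?
  Min of remaining elements: -6
  New min = min(-13, -6) = -13

Answer: -13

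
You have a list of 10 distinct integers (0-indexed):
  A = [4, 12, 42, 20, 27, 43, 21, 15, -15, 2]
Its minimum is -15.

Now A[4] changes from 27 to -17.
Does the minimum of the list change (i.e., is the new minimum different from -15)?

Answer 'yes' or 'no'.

Answer: yes

Derivation:
Old min = -15
Change: A[4] 27 -> -17
Changed element was NOT the min; min changes only if -17 < -15.
New min = -17; changed? yes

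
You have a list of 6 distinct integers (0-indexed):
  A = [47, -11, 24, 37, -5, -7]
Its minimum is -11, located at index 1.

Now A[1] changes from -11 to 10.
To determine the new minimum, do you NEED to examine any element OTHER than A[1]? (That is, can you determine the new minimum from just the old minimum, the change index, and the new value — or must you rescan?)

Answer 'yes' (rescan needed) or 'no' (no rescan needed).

Old min = -11 at index 1
Change at index 1: -11 -> 10
Index 1 WAS the min and new value 10 > old min -11. Must rescan other elements to find the new min.
Needs rescan: yes

Answer: yes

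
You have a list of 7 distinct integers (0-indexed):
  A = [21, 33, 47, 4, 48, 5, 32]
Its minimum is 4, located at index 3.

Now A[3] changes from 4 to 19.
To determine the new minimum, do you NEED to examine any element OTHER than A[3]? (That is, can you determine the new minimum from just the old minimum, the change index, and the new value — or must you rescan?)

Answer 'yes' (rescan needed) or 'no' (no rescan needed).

Old min = 4 at index 3
Change at index 3: 4 -> 19
Index 3 WAS the min and new value 19 > old min 4. Must rescan other elements to find the new min.
Needs rescan: yes

Answer: yes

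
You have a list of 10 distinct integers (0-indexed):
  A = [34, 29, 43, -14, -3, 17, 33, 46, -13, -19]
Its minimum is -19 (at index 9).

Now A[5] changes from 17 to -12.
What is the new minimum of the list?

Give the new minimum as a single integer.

Old min = -19 (at index 9)
Change: A[5] 17 -> -12
Changed element was NOT the old min.
  New min = min(old_min, new_val) = min(-19, -12) = -19

Answer: -19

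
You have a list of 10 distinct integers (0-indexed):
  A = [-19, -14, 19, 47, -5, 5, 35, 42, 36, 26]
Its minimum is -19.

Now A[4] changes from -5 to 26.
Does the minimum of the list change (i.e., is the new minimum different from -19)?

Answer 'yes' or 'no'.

Answer: no

Derivation:
Old min = -19
Change: A[4] -5 -> 26
Changed element was NOT the min; min changes only if 26 < -19.
New min = -19; changed? no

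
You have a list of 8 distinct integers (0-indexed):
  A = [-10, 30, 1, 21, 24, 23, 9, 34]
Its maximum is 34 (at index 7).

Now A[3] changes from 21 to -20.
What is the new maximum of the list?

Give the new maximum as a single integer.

Answer: 34

Derivation:
Old max = 34 (at index 7)
Change: A[3] 21 -> -20
Changed element was NOT the old max.
  New max = max(old_max, new_val) = max(34, -20) = 34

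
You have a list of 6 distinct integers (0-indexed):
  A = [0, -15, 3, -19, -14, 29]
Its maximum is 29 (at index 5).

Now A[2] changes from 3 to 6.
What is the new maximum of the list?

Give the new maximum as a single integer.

Old max = 29 (at index 5)
Change: A[2] 3 -> 6
Changed element was NOT the old max.
  New max = max(old_max, new_val) = max(29, 6) = 29

Answer: 29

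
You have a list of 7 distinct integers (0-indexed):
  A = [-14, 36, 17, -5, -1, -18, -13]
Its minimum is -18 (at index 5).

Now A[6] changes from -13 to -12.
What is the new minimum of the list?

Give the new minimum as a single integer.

Old min = -18 (at index 5)
Change: A[6] -13 -> -12
Changed element was NOT the old min.
  New min = min(old_min, new_val) = min(-18, -12) = -18

Answer: -18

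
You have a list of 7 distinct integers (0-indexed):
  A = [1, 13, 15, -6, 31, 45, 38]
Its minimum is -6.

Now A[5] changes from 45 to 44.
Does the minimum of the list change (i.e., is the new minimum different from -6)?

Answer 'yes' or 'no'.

Old min = -6
Change: A[5] 45 -> 44
Changed element was NOT the min; min changes only if 44 < -6.
New min = -6; changed? no

Answer: no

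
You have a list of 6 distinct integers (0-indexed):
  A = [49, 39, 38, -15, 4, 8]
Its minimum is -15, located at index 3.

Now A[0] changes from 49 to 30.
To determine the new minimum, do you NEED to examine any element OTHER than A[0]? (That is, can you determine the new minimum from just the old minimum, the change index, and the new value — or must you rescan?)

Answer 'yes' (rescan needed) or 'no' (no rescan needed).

Old min = -15 at index 3
Change at index 0: 49 -> 30
Index 0 was NOT the min. New min = min(-15, 30). No rescan of other elements needed.
Needs rescan: no

Answer: no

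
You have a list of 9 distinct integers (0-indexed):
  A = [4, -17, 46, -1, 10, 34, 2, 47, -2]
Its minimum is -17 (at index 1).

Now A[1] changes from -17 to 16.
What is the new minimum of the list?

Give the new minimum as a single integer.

Old min = -17 (at index 1)
Change: A[1] -17 -> 16
Changed element WAS the min. Need to check: is 16 still <= all others?
  Min of remaining elements: -2
  New min = min(16, -2) = -2

Answer: -2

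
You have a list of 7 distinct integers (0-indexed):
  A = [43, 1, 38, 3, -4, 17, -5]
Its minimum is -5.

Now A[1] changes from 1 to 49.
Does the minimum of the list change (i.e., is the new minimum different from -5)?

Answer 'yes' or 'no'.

Old min = -5
Change: A[1] 1 -> 49
Changed element was NOT the min; min changes only if 49 < -5.
New min = -5; changed? no

Answer: no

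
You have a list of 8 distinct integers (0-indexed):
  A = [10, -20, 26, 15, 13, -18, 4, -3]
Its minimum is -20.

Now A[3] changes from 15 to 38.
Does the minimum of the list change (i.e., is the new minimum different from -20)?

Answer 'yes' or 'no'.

Answer: no

Derivation:
Old min = -20
Change: A[3] 15 -> 38
Changed element was NOT the min; min changes only if 38 < -20.
New min = -20; changed? no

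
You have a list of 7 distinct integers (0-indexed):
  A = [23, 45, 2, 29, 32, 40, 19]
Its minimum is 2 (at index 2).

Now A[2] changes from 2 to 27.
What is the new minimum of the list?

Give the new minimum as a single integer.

Answer: 19

Derivation:
Old min = 2 (at index 2)
Change: A[2] 2 -> 27
Changed element WAS the min. Need to check: is 27 still <= all others?
  Min of remaining elements: 19
  New min = min(27, 19) = 19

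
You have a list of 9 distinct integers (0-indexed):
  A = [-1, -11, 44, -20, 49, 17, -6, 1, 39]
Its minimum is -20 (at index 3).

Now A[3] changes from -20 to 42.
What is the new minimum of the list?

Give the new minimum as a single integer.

Old min = -20 (at index 3)
Change: A[3] -20 -> 42
Changed element WAS the min. Need to check: is 42 still <= all others?
  Min of remaining elements: -11
  New min = min(42, -11) = -11

Answer: -11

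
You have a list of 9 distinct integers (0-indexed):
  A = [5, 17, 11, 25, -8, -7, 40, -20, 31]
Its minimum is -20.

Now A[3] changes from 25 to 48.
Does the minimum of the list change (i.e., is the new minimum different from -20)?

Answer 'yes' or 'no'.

Answer: no

Derivation:
Old min = -20
Change: A[3] 25 -> 48
Changed element was NOT the min; min changes only if 48 < -20.
New min = -20; changed? no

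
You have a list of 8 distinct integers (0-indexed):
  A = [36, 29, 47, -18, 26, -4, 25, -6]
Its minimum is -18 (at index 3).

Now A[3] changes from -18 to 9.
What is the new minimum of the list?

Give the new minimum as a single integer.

Answer: -6

Derivation:
Old min = -18 (at index 3)
Change: A[3] -18 -> 9
Changed element WAS the min. Need to check: is 9 still <= all others?
  Min of remaining elements: -6
  New min = min(9, -6) = -6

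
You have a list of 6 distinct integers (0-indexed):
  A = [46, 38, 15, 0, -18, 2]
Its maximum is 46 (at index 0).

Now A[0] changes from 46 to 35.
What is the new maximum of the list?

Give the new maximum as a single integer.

Answer: 38

Derivation:
Old max = 46 (at index 0)
Change: A[0] 46 -> 35
Changed element WAS the max -> may need rescan.
  Max of remaining elements: 38
  New max = max(35, 38) = 38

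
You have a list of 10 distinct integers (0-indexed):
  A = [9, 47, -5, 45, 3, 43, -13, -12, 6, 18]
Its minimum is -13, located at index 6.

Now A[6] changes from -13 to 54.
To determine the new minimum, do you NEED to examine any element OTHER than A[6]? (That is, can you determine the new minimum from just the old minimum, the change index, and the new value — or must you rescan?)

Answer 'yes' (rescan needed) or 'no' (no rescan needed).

Answer: yes

Derivation:
Old min = -13 at index 6
Change at index 6: -13 -> 54
Index 6 WAS the min and new value 54 > old min -13. Must rescan other elements to find the new min.
Needs rescan: yes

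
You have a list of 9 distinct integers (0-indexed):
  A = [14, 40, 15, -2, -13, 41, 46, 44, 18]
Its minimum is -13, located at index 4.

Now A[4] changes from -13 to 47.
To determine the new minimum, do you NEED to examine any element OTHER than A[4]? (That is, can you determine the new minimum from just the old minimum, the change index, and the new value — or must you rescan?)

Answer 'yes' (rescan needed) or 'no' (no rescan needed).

Old min = -13 at index 4
Change at index 4: -13 -> 47
Index 4 WAS the min and new value 47 > old min -13. Must rescan other elements to find the new min.
Needs rescan: yes

Answer: yes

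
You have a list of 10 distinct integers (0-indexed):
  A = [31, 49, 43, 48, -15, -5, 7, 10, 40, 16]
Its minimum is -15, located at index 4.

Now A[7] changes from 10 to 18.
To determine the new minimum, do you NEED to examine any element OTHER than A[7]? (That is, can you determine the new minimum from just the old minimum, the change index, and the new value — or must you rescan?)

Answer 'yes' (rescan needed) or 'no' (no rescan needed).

Old min = -15 at index 4
Change at index 7: 10 -> 18
Index 7 was NOT the min. New min = min(-15, 18). No rescan of other elements needed.
Needs rescan: no

Answer: no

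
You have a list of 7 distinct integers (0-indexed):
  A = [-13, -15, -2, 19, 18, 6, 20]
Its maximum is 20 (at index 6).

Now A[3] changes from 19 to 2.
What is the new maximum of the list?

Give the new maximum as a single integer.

Answer: 20

Derivation:
Old max = 20 (at index 6)
Change: A[3] 19 -> 2
Changed element was NOT the old max.
  New max = max(old_max, new_val) = max(20, 2) = 20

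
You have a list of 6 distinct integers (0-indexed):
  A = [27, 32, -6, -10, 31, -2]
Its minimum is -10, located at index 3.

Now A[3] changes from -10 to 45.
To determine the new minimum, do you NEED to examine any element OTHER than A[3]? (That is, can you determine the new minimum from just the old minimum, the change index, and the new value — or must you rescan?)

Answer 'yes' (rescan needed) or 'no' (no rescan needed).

Answer: yes

Derivation:
Old min = -10 at index 3
Change at index 3: -10 -> 45
Index 3 WAS the min and new value 45 > old min -10. Must rescan other elements to find the new min.
Needs rescan: yes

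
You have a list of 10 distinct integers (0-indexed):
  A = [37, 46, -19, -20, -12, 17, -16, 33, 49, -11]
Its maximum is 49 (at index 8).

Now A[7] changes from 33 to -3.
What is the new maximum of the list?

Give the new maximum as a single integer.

Old max = 49 (at index 8)
Change: A[7] 33 -> -3
Changed element was NOT the old max.
  New max = max(old_max, new_val) = max(49, -3) = 49

Answer: 49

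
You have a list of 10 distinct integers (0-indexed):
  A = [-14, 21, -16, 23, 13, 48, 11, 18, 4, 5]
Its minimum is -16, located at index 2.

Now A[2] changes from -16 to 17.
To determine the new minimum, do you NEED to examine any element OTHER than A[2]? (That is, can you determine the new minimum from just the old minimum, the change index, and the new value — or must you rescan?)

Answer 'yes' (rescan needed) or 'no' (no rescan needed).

Answer: yes

Derivation:
Old min = -16 at index 2
Change at index 2: -16 -> 17
Index 2 WAS the min and new value 17 > old min -16. Must rescan other elements to find the new min.
Needs rescan: yes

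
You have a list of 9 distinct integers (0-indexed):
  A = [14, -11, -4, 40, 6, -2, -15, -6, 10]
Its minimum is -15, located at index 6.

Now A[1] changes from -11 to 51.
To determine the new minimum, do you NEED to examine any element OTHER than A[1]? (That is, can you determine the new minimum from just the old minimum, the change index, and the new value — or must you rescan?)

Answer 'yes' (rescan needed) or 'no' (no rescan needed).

Old min = -15 at index 6
Change at index 1: -11 -> 51
Index 1 was NOT the min. New min = min(-15, 51). No rescan of other elements needed.
Needs rescan: no

Answer: no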